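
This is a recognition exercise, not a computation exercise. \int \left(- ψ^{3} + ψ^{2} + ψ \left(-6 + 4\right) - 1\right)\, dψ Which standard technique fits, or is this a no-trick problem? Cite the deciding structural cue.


Method: no special technique — nothing composite, nothing rational, nothing trigonometric — each constant-multiple power of ψ integrates by the power rule alone.


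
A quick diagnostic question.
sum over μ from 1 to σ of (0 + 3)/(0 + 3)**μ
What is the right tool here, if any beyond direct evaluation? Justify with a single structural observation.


Best approach: the geometric series formula — consecutive terms stand in a fixed index-free ratio — the geometric sum formula closes it.


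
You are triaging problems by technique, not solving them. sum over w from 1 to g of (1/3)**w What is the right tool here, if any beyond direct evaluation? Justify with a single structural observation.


Technique: the geometric series formula — the ratio of consecutive terms is the constant 1/3, independent of the index — a geometric sum.


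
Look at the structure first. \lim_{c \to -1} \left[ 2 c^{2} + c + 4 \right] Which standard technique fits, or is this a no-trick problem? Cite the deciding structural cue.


Diagnosis: no special technique — the function is continuous at -1; evaluation is itself the limit, no machinery required.


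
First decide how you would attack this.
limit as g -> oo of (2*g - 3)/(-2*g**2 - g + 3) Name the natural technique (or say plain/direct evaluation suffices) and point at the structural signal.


Diagnosis: dominant-term comparison — at large g only the top-degree terms survive; compare the leading terms and the limit falls out. As a single quotient, the ∞/∞ shape would yield to repeated differentiation as well — the growth comparison gets there in one look.


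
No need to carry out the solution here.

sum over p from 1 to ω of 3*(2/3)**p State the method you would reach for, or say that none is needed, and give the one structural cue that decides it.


Best approach: the geometric series formula — term-over-term division gives 2/3 every time — index-free ratio, geometric sum formula applies.


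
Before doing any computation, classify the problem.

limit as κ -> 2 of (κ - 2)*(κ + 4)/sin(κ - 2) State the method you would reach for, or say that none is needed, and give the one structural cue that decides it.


Technique: l'Hôpital's rule (0/0) — both numerator and denominator vanish at 2: the genuine 0/0 indeterminate that l'Hôpital exists for. Known elementary limits would finish this too — the rule just bypasses the case analysis.


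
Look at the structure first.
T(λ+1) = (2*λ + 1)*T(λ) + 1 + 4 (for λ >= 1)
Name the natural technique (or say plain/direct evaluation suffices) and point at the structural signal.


Verdict: a summation factor — normalize by the running product of 2*λ + 1: the left side becomes a difference, and differences sum.


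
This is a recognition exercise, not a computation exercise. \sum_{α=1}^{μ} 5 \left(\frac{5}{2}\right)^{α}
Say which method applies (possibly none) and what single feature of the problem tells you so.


Diagnosis: the geometric series formula — each term is \frac{5}{2} times the previous one, so the geometric-series formula applies directly.


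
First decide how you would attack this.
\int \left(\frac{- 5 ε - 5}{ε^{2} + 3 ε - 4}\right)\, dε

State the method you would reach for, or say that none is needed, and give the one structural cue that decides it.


Verdict: partial fractions — rational integrand, reducible denominator ε^{2} + 3 ε - 4: decompose first, integrate second.


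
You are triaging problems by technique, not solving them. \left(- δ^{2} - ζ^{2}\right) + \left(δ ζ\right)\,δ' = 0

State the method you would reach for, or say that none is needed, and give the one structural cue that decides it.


Technique: the homogeneous substitution — the slope is degree-zero homogeneous: the ratio substitution v = δ/ζ collapses it. Rearranged, this also fits the Bernoulli template directly; the homogeneous substitution reads the structure without the rearrangement.


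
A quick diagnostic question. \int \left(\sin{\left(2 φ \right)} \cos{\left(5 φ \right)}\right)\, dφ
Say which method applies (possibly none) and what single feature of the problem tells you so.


Best approach: a trigonometric identity — \sin{\left(2 φ \right)} \cos{\left(5 φ \right)} is a beat pattern — rewrite the product as a sum of single-frequency waves before integrating.


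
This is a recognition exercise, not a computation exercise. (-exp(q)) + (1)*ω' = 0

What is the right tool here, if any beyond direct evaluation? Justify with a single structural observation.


Method: no special technique — solved for the derivative, ω never appears on the right — this is a direct integration in q, not a differential-equations problem at heart.


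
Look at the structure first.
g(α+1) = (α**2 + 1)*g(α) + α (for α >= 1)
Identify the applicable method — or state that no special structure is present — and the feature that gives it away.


Technique: a summation factor — rescale the sequence by the product of the weights α**2 + 1 so far — the recurrence collapses to a plain running sum.


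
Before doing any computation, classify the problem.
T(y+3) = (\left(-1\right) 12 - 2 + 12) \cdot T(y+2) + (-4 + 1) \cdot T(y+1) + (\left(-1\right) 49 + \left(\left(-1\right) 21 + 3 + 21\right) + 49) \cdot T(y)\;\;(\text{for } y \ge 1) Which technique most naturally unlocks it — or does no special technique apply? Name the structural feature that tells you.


Verdict: the characteristic-root method — linear, homogeneous, constant coefficients: solutions of the form r^y exist — find the roots of the characteristic polynomial.


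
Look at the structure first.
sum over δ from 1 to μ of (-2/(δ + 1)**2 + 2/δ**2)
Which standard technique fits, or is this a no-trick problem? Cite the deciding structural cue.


Technique: telescoping — a difference of consecutive values of one function (2/δ**2 at one index and the next) — telescoping by construction.


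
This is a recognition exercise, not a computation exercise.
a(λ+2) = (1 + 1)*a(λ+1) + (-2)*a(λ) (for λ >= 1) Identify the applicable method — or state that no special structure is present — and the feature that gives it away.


Best approach: the characteristic-root method — this is the constant-coefficient homogeneous case — the whole solution in λ reduces to a polynomial's roots.


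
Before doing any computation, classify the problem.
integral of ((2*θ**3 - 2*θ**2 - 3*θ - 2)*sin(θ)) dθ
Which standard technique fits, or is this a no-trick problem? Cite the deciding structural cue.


Technique: integration by parts — the integrand splits as 2*θ**3 - 2*θ**2 - 3*θ - 2 times sin(θ) — repeatedly differentiating the polynomial part kills it, which is the parts ladder.


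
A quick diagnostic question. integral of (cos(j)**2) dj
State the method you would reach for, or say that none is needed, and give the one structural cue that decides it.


Best approach: a trigonometric identity — reduce cos(j)**2 with the power-reduction formula and the integral becomes first-degree trigonometry.


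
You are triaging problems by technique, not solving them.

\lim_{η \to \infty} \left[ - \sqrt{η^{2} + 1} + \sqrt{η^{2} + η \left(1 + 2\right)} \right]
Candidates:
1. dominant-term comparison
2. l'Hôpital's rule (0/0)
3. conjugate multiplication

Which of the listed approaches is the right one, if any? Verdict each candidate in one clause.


Diagnosis: conjugate multiplication — both pieces blow up but their difference is finite; the conjugate trick rationalizes \sqrt{η^{2} + η \left(1 + 2\right)} - \sqrt{η^{2} + 1}.
- dominant-term comparison: this is not a rational comparison of growth rates at infinity.
- l'Hôpital's rule (0/0) — no quotient structure at all: the clash is ∞ minus ∞, which rationalizing converts into a tractable ratio.
- conjugate multiplication: yes — fits the structure here.


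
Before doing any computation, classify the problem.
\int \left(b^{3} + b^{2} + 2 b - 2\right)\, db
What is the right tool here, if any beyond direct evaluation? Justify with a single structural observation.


Verdict: no special technique — nothing composite, nothing rational, nothing trigonometric — each constant-multiple power of b integrates by the power rule alone.


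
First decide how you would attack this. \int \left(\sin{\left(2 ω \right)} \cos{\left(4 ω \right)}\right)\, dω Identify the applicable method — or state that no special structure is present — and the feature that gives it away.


Method: a trigonometric identity — \sin{\left(2 ω \right)} \cos{\left(4 ω \right)} mixes two frequencies; the product-to-sum identity splits it into single-frequency sinusoids.


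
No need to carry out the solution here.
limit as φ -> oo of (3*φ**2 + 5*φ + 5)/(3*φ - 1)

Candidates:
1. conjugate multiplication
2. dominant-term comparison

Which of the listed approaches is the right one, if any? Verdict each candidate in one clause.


Method: dominant-term comparison — growth-rate triage: the leading powers of φ decide the limit, everything else is noise.
- conjugate multiplication — the conjugate move applies to radical differences, which this is not.
- dominant-term comparison — yes — fits the structure here.


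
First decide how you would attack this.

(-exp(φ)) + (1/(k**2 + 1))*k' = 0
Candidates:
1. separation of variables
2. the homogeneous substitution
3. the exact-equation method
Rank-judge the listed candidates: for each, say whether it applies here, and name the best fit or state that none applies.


Verdict: separation of variables — all dependence on the two variables factors apart, the defining separable shape.
- separation of variables — applicable, and directly so.
- the homogeneous substitution — the ratio substitution does not collapse this equation.
- the exact-equation method: with no real cross-dependence between the variables, the exact-equation machinery is a detour rather than the natural reading.


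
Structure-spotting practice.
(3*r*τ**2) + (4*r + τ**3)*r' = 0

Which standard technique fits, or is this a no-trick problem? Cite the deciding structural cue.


Technique: the exact-equation method — d/dr of 3*r*τ**2 equals d/dτ of 4*r + τ**3: the form is a total differential of one potential — integrate it exactly.


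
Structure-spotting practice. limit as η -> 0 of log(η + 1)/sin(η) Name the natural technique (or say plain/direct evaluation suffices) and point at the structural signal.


Best approach: l'Hôpital's rule (0/0) — numerator and denominator both vanish at 0 — a genuine 0/0 form, which is exactly when l'Hôpital applies. One could equally expand both pieces locally and compare leading terms; the rule does that in one stroke.


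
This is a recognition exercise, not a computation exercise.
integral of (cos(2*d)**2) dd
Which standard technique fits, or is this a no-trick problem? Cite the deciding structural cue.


Verdict: a trigonometric identity — cos(2*d)**2 is the textbook power-reduction case — identities first, antiderivatives second.


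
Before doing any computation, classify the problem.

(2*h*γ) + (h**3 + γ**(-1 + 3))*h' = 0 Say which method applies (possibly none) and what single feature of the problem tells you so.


Technique: the exact-equation method — equality of cross partials is the green light — assemble the potential function term by term.


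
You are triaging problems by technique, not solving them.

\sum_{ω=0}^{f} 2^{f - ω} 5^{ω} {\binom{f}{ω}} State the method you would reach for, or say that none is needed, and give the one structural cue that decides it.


Verdict: the binomial theorem — {\binom{f}{ω}} weighting matched powers of 5 and 2 is the expanded form of (5 + 2)^f — fold it back up.


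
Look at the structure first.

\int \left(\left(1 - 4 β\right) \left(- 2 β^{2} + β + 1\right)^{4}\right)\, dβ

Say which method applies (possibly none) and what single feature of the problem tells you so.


Best approach: u-substitution — read it as f(- 2 β^{2} + β + 1) times a constant multiple of d(- 2 β^{2} + β + 1): one substitution, u = - 2 β^{2} + β + 1, finishes it. One could also expand and integrate term by term; the substitution is strictly more direct.


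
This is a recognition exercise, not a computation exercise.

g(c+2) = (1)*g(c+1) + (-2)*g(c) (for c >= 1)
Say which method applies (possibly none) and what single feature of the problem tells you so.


Method: the characteristic-root method — linear, homogeneous, constant coefficients: solutions of the form r^c exist — find the roots of the characteristic polynomial.


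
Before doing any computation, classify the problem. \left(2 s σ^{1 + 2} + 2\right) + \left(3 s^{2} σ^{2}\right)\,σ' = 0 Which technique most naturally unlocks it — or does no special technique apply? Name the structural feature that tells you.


Best approach: the exact-equation method — because the two cross partials coincide, the form is conservative as written — recover its potential in (s, σ).


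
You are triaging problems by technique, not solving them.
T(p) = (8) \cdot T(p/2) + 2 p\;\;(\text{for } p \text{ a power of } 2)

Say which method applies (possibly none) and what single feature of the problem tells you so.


Diagnosis: the master substitution — treat m = log base 2 of p as the new clock: one recursion step advances m by one while p scales by 2.


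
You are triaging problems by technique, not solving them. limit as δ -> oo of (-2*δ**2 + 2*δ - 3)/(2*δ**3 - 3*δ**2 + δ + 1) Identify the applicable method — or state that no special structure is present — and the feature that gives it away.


Diagnosis: dominant-term comparison — at large δ only the top-degree terms survive; compare the leading terms and the limit falls out. As a single quotient, the ∞/∞ shape would yield to repeated differentiation as well — the growth comparison gets there in one look.


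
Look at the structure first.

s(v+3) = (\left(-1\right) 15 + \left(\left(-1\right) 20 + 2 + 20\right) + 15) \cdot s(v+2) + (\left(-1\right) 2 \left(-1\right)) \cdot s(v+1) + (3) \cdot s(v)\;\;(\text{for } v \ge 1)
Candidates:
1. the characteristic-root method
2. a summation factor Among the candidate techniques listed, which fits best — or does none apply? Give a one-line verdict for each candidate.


Diagnosis: the characteristic-root method — shift-invariance with fixed coefficients calls for exponential trials; the characteristic polynomial finds every r^v.
- the characteristic-root method — applicable, and directly so.
- a summation factor: the recurrence reaches back more than one step, outside the first-order family a summation factor normalizes.


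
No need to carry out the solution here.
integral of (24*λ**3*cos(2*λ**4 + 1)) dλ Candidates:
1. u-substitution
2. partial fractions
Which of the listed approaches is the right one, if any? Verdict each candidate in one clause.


Best approach: u-substitution — a chain-rule shadow: 24*λ**3 alongside a function of 2*λ**4 + 1 means u = 2*λ**4 + 1 unwinds the composition in one step.
- u-substitution — applies; the problem has the shape this method handles.
- partial fractions: the expression is not a ratio of polynomials that decomposes further.


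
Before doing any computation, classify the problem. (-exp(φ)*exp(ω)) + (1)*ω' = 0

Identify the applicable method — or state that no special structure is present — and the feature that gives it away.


Verdict: separation of variables — separating collects all ω-dependence with the derivative and leaves all φ-dependence opposite: variables separate.


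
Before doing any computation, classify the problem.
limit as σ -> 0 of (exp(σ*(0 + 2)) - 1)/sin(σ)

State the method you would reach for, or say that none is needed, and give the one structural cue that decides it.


Technique: l'Hôpital's rule (0/0) — numerator and denominator both vanish at 0 — a genuine 0/0 form, which is exactly when l'Hôpital applies. Known elementary limits would finish this too — the rule just bypasses the case analysis.


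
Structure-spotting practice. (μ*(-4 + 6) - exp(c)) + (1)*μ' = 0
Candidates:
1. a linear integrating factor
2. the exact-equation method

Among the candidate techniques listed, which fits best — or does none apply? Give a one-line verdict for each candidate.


Diagnosis: a linear integrating factor — μ enters only linearly with coefficient (-4 + 6); multiply by exp of the integral of (-4 + 6) and the left side becomes one derivative.
- a linear integrating factor: a fit — the right tool for this form.
- the exact-equation method: the mixed partial derivatives differ, so the left side is not a total differential.


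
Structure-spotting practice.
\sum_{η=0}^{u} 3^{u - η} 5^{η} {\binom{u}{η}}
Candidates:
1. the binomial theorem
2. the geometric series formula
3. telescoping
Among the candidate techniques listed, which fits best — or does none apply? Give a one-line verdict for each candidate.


Diagnosis: the binomial theorem — the summand is term η of a binomial expansion in 5 and 3; the whole sum is a single power.
- the binomial theorem: yes — fits the structure here.
- the geometric series formula: there is no constant term-to-term ratio.
- telescoping — in the displayed form, no term reappears at a neighboring index to cancel against.


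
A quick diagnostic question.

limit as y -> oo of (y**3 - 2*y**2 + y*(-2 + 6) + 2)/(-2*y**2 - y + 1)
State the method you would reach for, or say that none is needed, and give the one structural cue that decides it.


Best approach: dominant-term comparison — divide through by the highest power of y; every lower-order term dies and the dominant terms decide the limit. Differentiating the expression as a single quotient would eventually settle it as well; matching dominant growth settles it immediately.


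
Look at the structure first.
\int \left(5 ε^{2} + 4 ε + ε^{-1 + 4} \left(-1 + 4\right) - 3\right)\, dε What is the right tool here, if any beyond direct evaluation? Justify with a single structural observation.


Diagnosis: no special technique — scan for structure and find none: constant multiples of powers of ε, integrate directly.


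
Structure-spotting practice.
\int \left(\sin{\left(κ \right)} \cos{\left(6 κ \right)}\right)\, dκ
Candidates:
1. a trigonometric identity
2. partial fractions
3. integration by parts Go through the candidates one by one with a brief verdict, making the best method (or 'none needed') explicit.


Diagnosis: a trigonometric identity — cross-frequency products like \sin{\left(κ \right)} \cos{\left(6 κ \right)} are the textbook product-to-sum case — the identity converts them to directly integrable sinusoids.
- a trigonometric identity — a fit — the right tool for this form.
- partial fractions: there is no rational-function structure to decompose.
- integration by parts — not the fit here: there is no polynomial factor to ladder down — parts can still close the trigonometric product by recursion, though the identity rewrite is the direct route.


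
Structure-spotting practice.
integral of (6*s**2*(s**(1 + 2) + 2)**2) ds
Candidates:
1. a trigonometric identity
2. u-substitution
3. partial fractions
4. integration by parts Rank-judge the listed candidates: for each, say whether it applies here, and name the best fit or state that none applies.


Diagnosis: u-substitution — everything non-trivial happens through the inner expression (s**(1 + 2) + 2), and its derivative accounts for the remaining factor up to a constant, so set u = (s**(1 + 2) + 2). One could also expand and integrate term by term; the substitution is strictly more direct.
- a trigonometric identity: no sine or cosine appears, so there is nothing for a trigonometric identity to act on.
- u-substitution: yes, a natural case for it.
- partial fractions — there is no rational-function structure to decompose.
- integration by parts — splitting off a factor buys nothing — the integrand integrates directly without parts.


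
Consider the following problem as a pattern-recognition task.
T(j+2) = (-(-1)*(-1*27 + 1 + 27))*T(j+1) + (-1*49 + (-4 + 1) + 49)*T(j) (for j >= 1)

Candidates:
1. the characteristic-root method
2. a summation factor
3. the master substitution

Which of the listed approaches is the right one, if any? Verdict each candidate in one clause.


Method: the characteristic-root method — shift-invariance with fixed coefficients calls for exponential trials; the characteristic polynomial finds every r^j.
- the characteristic-root method — yes, a natural case for it.
- a summation factor: the recurrence reaches back more than one step, outside the first-order family a summation factor normalizes.
- the master substitution — with no divided-index recursive call, reindexing by powers of a base buys nothing.


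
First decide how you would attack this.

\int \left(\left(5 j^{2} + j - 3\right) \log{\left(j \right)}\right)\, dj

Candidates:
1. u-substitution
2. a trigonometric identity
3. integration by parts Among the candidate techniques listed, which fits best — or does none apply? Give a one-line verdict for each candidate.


Method: integration by parts — the logarithm \log{\left(j \right)} wants to be differentiated, not integrated; parts makes that legal.
- u-substitution — no subexpression of the integrand serves as a whole-integral substitution inner — individual terms may offer their own, but none carries its derivative as a factor of the full integrand; a working change of variable would have to be constructed from outside the expression.
- a trigonometric identity: with no trigonometric functions present, identity rewriting has no target.
- integration by parts: yes, a natural case for it.


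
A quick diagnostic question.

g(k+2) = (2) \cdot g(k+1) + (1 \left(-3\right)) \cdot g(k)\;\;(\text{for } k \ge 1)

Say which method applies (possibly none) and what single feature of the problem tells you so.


Diagnosis: the characteristic-root method — because shifting k leaves the equation's coefficients unchanged, exponential trials reduce it to algebra.


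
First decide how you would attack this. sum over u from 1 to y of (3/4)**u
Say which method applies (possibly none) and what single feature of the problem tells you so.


Verdict: the geometric series formula — each summand is the previous one scaled by 3/4; that constant multiplier is itself the geometric structure.


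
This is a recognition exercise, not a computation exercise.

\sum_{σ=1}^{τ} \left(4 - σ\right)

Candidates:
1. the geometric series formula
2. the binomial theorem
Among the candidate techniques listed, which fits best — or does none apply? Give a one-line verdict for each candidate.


Method: no special technique — recognize the absence of structure: constant-multiple powers of σ summed plainly, no special method required.
- the geometric series formula: no single multiplier carries one term to the next throughout the sum.
- the binomial theorem — there is no sum-raised-to-a-power identity hiding in these terms.


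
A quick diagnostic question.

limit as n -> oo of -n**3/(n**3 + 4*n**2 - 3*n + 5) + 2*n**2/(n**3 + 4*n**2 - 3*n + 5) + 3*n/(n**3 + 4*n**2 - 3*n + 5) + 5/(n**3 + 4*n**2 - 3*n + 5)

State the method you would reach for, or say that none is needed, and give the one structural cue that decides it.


Method: dominant-term comparison — divide through by the highest power of n; every lower-order term dies and the dominant terms decide the limit. As a single quotient, the ∞/∞ shape would yield to repeated differentiation as well — the growth comparison gets there in one look.


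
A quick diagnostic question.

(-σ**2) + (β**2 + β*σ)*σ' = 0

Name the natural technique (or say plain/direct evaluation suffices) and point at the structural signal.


Diagnosis: the homogeneous substitution — the slope is degree-zero homogeneous: the ratio substitution v = σ/β collapses it. With the right rearrangement (exchanging the roles of the variables where needed), this also fits a Bernoulli template; the homogeneous substitution reads the structure directly.


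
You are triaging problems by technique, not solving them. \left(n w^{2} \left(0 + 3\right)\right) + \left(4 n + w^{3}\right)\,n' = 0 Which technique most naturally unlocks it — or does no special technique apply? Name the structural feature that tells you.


Best approach: the exact-equation method — because the two cross partials coincide, the form is conservative as written — recover its potential in (w, n).


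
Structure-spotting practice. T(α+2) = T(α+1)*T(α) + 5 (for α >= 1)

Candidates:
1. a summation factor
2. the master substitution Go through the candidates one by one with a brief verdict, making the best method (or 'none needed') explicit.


Diagnosis: no special technique — the sequence value feeds back through itself nonlinearly — linear superposition fails, and every superposition-based closed form fails with it.
- a summation factor — the recursion is nonlinear — outside the first-order linear family a summation factor addresses.
- the master substitution: no fixed divisor shrinks the index between calls.


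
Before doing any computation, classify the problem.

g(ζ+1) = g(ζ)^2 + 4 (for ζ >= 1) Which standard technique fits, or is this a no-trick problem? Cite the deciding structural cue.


Verdict: no special technique — once the recursion is nonlinear, characteristic roots, master substitutions, and summation factors are all off the table.


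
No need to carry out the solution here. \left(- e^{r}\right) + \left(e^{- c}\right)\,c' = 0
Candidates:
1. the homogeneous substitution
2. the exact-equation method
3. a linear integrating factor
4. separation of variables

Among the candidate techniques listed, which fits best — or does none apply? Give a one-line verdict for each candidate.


Best approach: separation of variables — all dependence on the two variables factors apart, the defining separable shape.
- the homogeneous substitution — solved for the derivative, the right side changes under joint scaling of the two variables.
- the exact-equation method — with no real cross-dependence between the variables, the exact-equation machinery is a detour rather than the natural reading.
- a linear integrating factor — the unknown enters nonlinearly (through a power, a denominator, or a transcendental function), which the linear integrating-factor recipe cannot absorb as-is — any repair would come from a preliminary substitution, not the factor.
- separation of variables — yes, a natural case for it.


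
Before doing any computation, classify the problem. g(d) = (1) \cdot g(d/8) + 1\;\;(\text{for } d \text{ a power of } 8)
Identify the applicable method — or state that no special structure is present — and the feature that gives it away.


Method: the master substitution — the argument contracts 8-fold per step: reindex d exponentially and solve the linear recurrence in the new index.


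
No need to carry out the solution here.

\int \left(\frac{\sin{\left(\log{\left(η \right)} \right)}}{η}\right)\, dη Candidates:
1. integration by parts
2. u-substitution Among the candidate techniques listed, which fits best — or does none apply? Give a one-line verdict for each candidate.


Method: u-substitution — collected, the integrand has one factor that is, up to a constant, the derivative of an inner expression the rest depends on — substitute for that inner expression.
- integration by parts: the nonconstant-polynomial-times-standard-kernel pattern (an exp, sine, cosine, or logarithm partner) is absent.
- u-substitution — yes, a natural case for it.


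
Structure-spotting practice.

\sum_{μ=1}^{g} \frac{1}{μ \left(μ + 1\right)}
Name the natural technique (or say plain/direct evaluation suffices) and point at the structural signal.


Verdict: telescoping — after splitting \frac{1}{μ \left(μ + 1\right)} into partial fractions, the pieces are shifted copies of one function and cancel telescopically.


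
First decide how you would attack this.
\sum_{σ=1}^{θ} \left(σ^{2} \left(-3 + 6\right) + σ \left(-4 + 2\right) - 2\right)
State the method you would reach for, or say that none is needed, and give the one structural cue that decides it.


Method: no special technique — nothing telescopes and nothing is geometric; polynomial terms in σ sum term by term.


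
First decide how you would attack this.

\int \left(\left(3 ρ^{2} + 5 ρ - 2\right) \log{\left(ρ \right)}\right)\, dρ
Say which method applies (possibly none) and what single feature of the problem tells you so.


Best approach: integration by parts — logs resist antidifferentiation but differentiate beautifully; pair \log{\left(ρ \right)} with the polynomial 3 ρ^{2} + 5 ρ - 2 via parts.


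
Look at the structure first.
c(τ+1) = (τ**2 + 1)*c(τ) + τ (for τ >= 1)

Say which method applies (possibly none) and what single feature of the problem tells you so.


Technique: a summation factor — first-order linear but the coefficient τ**2 + 1 moves with the index — divide by the cumulative product and telescope.


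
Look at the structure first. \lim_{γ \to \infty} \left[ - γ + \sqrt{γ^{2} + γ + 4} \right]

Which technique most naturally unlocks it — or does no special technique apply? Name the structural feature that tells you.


Technique: conjugate multiplication — both pieces blow up but their difference is finite; the conjugate trick rationalizes \sqrt{γ^{2} + γ + 4} - γ.


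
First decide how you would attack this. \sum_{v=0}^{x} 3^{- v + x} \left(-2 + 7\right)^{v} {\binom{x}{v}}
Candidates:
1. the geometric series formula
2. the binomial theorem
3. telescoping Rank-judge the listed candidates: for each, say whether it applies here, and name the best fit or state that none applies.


Best approach: the binomial theorem — the binomial coefficients weight matched powers of (-2 + 7) and 3, which is exactly the expansion of a binomial power.
- the geometric series formula — there is no constant term-to-term ratio.
- the binomial theorem: a fit — the right tool for this form.
- telescoping — in the displayed form, no term reappears at a neighboring index to cancel against.


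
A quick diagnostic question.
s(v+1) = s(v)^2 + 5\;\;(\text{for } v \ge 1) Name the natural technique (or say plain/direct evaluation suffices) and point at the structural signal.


Verdict: no special technique — the unknown sequence enters the update nonlinearly, so no linear method fits the recurrence as written — direct iteration remains.


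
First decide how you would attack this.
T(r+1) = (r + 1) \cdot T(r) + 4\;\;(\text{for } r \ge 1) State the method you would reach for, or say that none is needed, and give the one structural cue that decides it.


Method: a summation factor — one step of memory with a weight r + 1 that changes as the index grows — the summation-factor construction is built for this.


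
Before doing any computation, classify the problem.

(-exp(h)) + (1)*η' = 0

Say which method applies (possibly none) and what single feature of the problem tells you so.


Diagnosis: no special technique — solved for the derivative, no η appears — this is antidifferentiation in h wearing ODE clothing.


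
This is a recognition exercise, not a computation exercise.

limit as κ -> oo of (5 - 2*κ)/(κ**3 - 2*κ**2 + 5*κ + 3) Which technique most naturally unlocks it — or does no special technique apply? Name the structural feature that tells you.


Technique: dominant-term comparison — at large κ only the top-degree terms survive; compare the leading terms and the limit falls out. Viewed as a single quotient this is an ∞/∞ form — an at-infinity application of l'Hôpital's rule would also resolve it; comparing leading growth reads the answer without differentiating.


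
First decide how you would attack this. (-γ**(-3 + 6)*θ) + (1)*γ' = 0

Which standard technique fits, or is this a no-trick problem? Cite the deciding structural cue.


Diagnosis: separation of variables — separating collects all γ-dependence with the derivative and leaves all θ-dependence opposite: variables separate.


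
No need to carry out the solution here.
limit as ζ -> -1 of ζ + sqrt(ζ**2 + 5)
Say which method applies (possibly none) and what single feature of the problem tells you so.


Method: no special technique — the function is continuous at -1; evaluation is itself the limit, no machinery required.


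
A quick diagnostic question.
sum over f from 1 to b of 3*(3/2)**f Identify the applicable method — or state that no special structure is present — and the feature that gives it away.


Method: the geometric series formula — check a ratio of consecutive terms: it is 3/2, independent of the index, so the geometric formula closes the sum.


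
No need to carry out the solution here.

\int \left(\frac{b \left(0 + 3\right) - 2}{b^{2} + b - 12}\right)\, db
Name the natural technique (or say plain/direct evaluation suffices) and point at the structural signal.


Diagnosis: partial fractions — break b^{2} + b - 12 into its roots and the integral splits into logarithm-sized bites.


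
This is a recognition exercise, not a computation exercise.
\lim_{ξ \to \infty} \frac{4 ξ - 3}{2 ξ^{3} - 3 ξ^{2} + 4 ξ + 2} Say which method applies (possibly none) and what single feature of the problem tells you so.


Best approach: dominant-term comparison — divide through by the highest power of ξ; every lower-order term dies and the dominant terms decide the limit. Viewed as a single quotient this is an ∞/∞ form — an at-infinity application of l'Hôpital's rule would also resolve it; comparing leading growth reads the answer without differentiating.


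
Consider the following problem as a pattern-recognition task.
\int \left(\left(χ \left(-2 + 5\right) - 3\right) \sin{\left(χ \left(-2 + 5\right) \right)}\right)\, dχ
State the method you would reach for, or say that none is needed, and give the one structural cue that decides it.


Technique: integration by parts — a polynomial factor (χ \left(-2 + 5\right) - 3) multiplies \sin{\left(χ \left(-2 + 5\right) \right)}; differentiating (χ \left(-2 + 5\right) - 3) lowers its degree while \sin{\left(χ \left(-2 + 5\right) \right)} integrates cleanly, so parts wins.


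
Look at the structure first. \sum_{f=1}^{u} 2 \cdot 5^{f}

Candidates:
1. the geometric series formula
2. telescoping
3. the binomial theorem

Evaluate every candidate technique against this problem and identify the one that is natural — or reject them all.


Method: the geometric series formula — consecutive terms stand in a fixed index-free ratio — the geometric sum formula closes it.
- the geometric series formula: applies; the problem has the shape this method handles.
- telescoping — as presented, consecutive terms share no shifted copy to cancel against — no rewrite is on display to change that.
- the binomial theorem — no binomial coefficients pair up with complementary powers here.


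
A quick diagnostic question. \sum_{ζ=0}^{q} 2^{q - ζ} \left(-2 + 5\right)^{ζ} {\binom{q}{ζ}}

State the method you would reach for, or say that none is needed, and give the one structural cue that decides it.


Technique: the binomial theorem — {\binom{q}{ζ}} weighting matched powers of (-2 + 5) and 2 is the expanded form of ((-2 + 5) + 2)^q — fold it back up.


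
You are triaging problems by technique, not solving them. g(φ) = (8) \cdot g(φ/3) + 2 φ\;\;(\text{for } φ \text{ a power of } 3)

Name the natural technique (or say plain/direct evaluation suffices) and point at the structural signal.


Method: the master substitution — the argument contracts 3-fold per step: reindex φ exponentially and solve the linear recurrence in the new index.


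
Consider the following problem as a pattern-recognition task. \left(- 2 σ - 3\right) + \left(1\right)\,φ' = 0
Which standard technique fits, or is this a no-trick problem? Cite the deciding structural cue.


Technique: no special technique — solved for the derivative, no φ appears — this is antidifferentiation in σ wearing ODE clothing.


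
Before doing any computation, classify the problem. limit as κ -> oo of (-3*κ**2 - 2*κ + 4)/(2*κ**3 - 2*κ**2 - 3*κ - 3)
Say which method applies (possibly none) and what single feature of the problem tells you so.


Technique: dominant-term comparison — as κ grows, only the highest-degree terms matter — compare leading terms and read the limit off. As a single quotient, the ∞/∞ shape would yield to repeated differentiation as well — the growth comparison gets there in one look.


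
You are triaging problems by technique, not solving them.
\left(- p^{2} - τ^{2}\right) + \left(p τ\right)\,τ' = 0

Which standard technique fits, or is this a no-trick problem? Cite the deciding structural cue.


Method: the homogeneous substitution — the slope's numerator and denominator have matching total degree, so it depends only on τ/p and the ratio substitution collapses it. A Bernoulli rewrite works here as the equation stands — the homogeneous substitution is the more immediate reading.


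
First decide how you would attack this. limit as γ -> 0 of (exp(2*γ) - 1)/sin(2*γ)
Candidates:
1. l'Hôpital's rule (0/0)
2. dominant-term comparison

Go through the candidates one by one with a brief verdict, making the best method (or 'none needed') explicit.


Verdict: l'Hôpital's rule (0/0) — numerator and denominator both vanish at 0 — a genuine 0/0 form, which is exactly when l'Hôpital applies. A local series expansion at the point resolves it as well; the rule is the packaged version of that step.
- l'Hôpital's rule (0/0) — applicable, and directly so.
- dominant-term comparison — no dominant-degree comparison decides it.


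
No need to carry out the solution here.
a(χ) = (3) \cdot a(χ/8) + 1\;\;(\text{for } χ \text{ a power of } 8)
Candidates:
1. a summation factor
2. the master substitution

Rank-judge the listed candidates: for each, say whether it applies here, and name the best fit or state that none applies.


Diagnosis: the master substitution — treat m = log base 8 of χ as the new clock: one recursion step advances m by one while χ scales by 8.
- a summation factor: the recursion divides its index rather than shifting it — there is no previous-term chain for a summation factor to telescope.
- the master substitution — yes, a natural case for it.


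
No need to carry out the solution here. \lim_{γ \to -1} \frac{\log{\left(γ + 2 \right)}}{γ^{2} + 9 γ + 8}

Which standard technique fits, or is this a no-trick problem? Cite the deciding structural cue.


Verdict: l'Hôpital's rule (0/0) — plug in -1: top and bottom both hit zero, so differentiate each and retry. A first-order expansion at the point is an equally standard path; the rule packages it.


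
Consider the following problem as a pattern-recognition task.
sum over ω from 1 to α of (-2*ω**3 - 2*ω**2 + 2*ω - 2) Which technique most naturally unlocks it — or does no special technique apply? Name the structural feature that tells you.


Method: no special technique — every summand is a constant multiple of a power of ω — apply the standard power-sum identities one degree at a time.


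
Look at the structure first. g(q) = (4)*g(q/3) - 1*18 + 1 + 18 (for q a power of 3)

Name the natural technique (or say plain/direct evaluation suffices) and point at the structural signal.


Technique: the master substitution — the recursive call is at index q/3 rather than a shift, a divide-and-conquer shape — substituting q = 3^m linearizes it.
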